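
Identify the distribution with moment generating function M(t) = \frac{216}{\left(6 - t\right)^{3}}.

The MGF M(t) = \frac{216}{\left(6 - t\right)^{3}} is the standard form for the Gamma distribution.
Comparing with the known MGF formula identifies: Gamma(shape α=3, rate β=6)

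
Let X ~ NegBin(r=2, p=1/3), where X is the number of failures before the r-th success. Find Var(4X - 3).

For X ~ NegBin(r=2, p=1/3), where X is the number of failures before the r-th success:
Var(X) = 12
Var(4X - 3) = (4)² × Var(X) = 16 × 12 = 192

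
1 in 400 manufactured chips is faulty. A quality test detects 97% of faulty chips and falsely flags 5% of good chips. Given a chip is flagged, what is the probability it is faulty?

Let D = the rare event, + = positive/flagged.
P(D) = 1/400
P(+|D) = 97/100
P(+|D') = 5/100 = 1/20
P(+) = P(+|D)P(D) + P(+|D')P(D')
     = \frac{97}{100} × \frac{1}{400} + \frac{1}{20} × \frac{399}{400}
     = \frac{523}{10000}
P(D|+) = P(+|D)P(D)/P(+) = \frac{97}{2092}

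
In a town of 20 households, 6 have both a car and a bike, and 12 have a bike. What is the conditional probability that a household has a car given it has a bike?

P(A ∩ B) = 6/20 = 3/10
P(B) = 12/20 = 3/5
P(A|B) = P(A ∩ B) / P(B) = (3/10) / (3/5) = 1/2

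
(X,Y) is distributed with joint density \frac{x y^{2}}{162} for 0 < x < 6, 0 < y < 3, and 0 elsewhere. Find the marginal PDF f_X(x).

f_X(x) = ∫_0^3 f(x,y) dy
= ∫_0^3 \frac{x y^{2}}{162} dy
= \frac{x}{18} for 0 < x < 6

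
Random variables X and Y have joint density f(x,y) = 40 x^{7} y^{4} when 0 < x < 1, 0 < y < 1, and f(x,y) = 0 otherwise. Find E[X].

E[X] = ∫_0^1 ∫_0^1 x × f(x,y) dy dx
= ∫_0^1 ∫_0^1 x × (40 x^{7} y^{4}) dy dx
= \frac{8}{9}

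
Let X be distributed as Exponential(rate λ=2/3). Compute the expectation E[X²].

Using the identity E[X²] = Var(X) + (E[X])²:
E[X] = \frac{3}{2}
Var(X) = \frac{9}{4}
E[X²] = \frac{9}{4} + (\frac{3}{2})²
= \frac{9}{2}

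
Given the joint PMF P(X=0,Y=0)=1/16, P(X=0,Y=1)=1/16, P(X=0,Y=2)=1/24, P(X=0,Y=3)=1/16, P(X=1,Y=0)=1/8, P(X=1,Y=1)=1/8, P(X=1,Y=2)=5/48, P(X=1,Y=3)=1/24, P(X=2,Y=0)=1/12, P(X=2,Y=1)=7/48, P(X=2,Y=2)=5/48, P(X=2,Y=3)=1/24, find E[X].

First find marginal of X:
P(X=0) = 11/48
P(X=1) = 19/48
P(X=2) = 3/8
E[X] = 0 × 11/48 + 1 × 19/48 + 2 × 3/8 = 55/48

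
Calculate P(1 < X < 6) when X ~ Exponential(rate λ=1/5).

P(1 < X < 6) = ∫_{1}^{6} f(x) dx
where f(x) = \frac{e^{- \frac{x}{5}}}{5}
= - \frac{1 - e}{e^{\frac{6}{5}}}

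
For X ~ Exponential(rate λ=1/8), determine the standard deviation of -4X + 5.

For X ~ Exponential(rate λ=1/8):
Var(X) = 64
SD(X) = √(Var(X)) = √(64) = 8
SD(-4X + 5) = |-4| × SD(X) = 4 × 8 = 32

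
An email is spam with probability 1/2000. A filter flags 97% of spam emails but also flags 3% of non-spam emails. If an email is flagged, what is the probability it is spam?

Let D = the rare event, + = positive/flagged.
P(D) = 1/2000
P(+|D) = 97/100
P(+|D') = 3/100
P(+) = P(+|D)P(D) + P(+|D')P(D')
     = \frac{97}{100} × \frac{1}{2000} + \frac{3}{100} × \frac{1999}{2000}
     = \frac{3047}{100000}
P(D|+) = P(+|D)P(D)/P(+) = \frac{97}{6094}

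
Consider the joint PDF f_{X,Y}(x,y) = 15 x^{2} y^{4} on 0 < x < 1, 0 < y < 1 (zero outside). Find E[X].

E[X] = ∫_0^1 ∫_0^1 x × f(x,y) dy dx
= ∫_0^1 ∫_0^1 x × (15 x^{2} y^{4}) dy dx
= \frac{3}{4}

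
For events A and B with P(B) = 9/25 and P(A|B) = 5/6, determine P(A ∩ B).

By definition, P(A|B) = P(A ∩ B) / P(B)
So P(A ∩ B) = P(A|B) × P(B)
= 5/6 × 9/25
= 3/10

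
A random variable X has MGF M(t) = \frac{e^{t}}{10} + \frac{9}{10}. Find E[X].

To find E[X], compute M^(1)(0):
M^(1)(t) = \frac{e^{t}}{10}
M^(1)(0) = \frac{1}{10}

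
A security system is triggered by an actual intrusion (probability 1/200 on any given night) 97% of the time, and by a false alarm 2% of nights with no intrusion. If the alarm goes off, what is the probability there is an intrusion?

Let D = the rare event, + = positive/flagged.
P(D) = 1/200
P(+|D) = 97/100
P(+|D') = 2/100 = 1/50
P(+) = P(+|D)P(D) + P(+|D')P(D')
     = \frac{97}{100} × \frac{1}{200} + \frac{1}{50} × \frac{199}{200}
     = \frac{99}{4000}
P(D|+) = P(+|D)P(D)/P(+) = \frac{97}{495}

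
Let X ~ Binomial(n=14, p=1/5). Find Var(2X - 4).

For X ~ Binomial(n=14, p=1/5):
Var(X) = \frac{56}{25}
Var(2X - 4) = (2)² × Var(X) = 4 × \frac{56}{25} = \frac{224}{25}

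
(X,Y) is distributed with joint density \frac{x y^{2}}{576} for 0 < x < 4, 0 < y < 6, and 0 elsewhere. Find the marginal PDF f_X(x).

f_X(x) = ∫_0^6 f(x,y) dy
= ∫_0^6 \frac{x y^{2}}{576} dy
= \frac{x}{8} for 0 < x < 4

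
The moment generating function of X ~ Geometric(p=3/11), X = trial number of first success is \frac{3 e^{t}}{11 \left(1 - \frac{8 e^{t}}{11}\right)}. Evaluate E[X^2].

To find E[X^2], compute M^(2)(0):
M^(1)(t) = \frac{3 e^{t}}{11 \left(1 - \frac{8 e^{t}}{11}\right)} + \frac{24 e^{2 t}}{121 \left(1 - \frac{8 e^{t}}{11}\right)^{2}}
M^(2)(t) = \frac{3 e^{t}}{11 \left(1 - \frac{8 e^{t}}{11}\right)} + \frac{72 e^{2 t}}{121 \left(1 - \frac{8 e^{t}}{11}\right)^{2}} + \frac{384 e^{3 t}}{1331 \left(1 - \frac{8 e^{t}}{11}\right)^{3}}
M^(2)(0) = \frac{209}{9}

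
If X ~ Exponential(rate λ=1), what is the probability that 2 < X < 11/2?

P(2 < X < 11/2) = ∫_{2}^{11/2} f(x) dx
where f(x) = e^{- x}
= - \frac{1}{e^{\frac{11}{2}}} + e^{-2}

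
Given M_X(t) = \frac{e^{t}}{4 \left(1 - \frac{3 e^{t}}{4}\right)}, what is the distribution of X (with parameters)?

The MGF M(t) = \frac{e^{t}}{4 \left(1 - \frac{3 e^{t}}{4}\right)} is the standard form for the Geometric distribution.
Comparing with the known MGF formula identifies: Geometric(p=1/4), X = trial number of first success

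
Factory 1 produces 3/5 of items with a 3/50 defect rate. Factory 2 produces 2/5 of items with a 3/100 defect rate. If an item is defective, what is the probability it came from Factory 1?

Using Bayes' theorem:
P(F1) = 3/5, P(D|F1) = 3/50
P(F2) = 2/5, P(D|F2) = 3/100
P(D) = P(D|F1)P(F1) + P(D|F2)P(F2)
     = \frac{6}{125}
P(F1|D) = P(D|F1)P(F1) / P(D)
= \frac{3}{4}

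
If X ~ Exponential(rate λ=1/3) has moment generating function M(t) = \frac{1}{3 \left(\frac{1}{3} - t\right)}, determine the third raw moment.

To find E[X^3], compute M^(3)(0):
M^(1)(t) = \frac{1}{3 \left(\frac{1}{3} - t\right)^{2}}
M^(2)(t) = \frac{2}{3 \left(\frac{1}{3} - t\right)^{3}}
M^(3)(t) = \frac{2}{\left(\frac{1}{3} - t\right)^{4}}
M^(3)(0) = 162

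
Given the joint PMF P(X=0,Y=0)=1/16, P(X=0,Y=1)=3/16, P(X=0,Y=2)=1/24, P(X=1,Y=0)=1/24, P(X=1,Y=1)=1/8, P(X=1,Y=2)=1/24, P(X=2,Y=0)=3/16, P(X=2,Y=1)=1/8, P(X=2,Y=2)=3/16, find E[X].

First find marginal of X:
P(X=0) = 7/24
P(X=1) = 5/24
P(X=2) = 1/2
E[X] = 0 × 7/24 + 1 × 5/24 + 2 × 1/2 = 29/24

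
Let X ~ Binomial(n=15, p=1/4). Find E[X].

For X ~ Binomial(n=15, p=1/4), the expected value is:
E[X] = \frac{15}{4}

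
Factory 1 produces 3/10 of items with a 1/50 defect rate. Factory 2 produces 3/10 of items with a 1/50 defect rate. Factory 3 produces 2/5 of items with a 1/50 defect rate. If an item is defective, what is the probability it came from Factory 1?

Using Bayes' theorem:
P(F1) = 3/10, P(D|F1) = 1/50
P(F2) = 3/10, P(D|F2) = 1/50
P(F3) = 2/5, P(D|F3) = 1/50
P(D) = P(D|F1)P(F1) + P(D|F2)P(F2) + P(D|F3)P(F3)
     = \frac{1}{50}
P(F1|D) = P(D|F1)P(F1) / P(D)
= \frac{3}{10}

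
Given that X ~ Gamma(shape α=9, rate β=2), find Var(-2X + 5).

For X ~ Gamma(shape α=9, rate β=2):
Var(X) = \frac{9}{4}
Var(-2X + 5) = (-2)² × Var(X) = 4 × \frac{9}{4} = 9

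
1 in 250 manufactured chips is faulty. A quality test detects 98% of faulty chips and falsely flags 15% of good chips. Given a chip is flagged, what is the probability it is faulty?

Let D = the rare event, + = positive/flagged.
P(D) = 1/250
P(+|D) = 98/100 = 49/50
P(+|D') = 15/100 = 3/20
P(+) = P(+|D)P(D) + P(+|D')P(D')
     = \frac{49}{50} × \frac{1}{250} + \frac{3}{20} × \frac{249}{250}
     = \frac{3833}{25000}
P(D|+) = P(+|D)P(D)/P(+) = \frac{98}{3833}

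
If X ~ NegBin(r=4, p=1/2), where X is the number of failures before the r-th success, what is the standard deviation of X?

For X ~ NegBin(r=4, p=1/2), where X is the number of failures before the r-th success:
Var(X) = 8
SD(X) = √(Var(X)) = √(8) = 2 \sqrt{2}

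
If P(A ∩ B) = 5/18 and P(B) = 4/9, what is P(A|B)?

P(A|B) = P(A ∩ B) / P(B)
= (5/18) / (4/9)
= 5/8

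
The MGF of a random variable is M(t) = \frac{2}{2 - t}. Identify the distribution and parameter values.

The MGF M(t) = \frac{2}{2 - t} is the standard form for the Exponential distribution.
Comparing with the known MGF formula identifies: Exponential(rate λ=2)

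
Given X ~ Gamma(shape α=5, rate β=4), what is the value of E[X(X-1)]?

E[X(X-1)] = E[X² - X] = E[X²] - E[X]
E[X] = \frac{5}{4}
E[X²] = Var(X) + (E[X])² = \frac{5}{16} + (\frac{5}{4})² = \frac{15}{8}
E[X(X-1)] = \frac{15}{8} - \frac{5}{4} = \frac{5}{8}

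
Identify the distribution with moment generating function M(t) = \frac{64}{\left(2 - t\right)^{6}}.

The MGF M(t) = \frac{64}{\left(2 - t\right)^{6}} is the standard form for the Gamma distribution.
Comparing with the known MGF formula identifies: Gamma(shape α=6, rate β=2)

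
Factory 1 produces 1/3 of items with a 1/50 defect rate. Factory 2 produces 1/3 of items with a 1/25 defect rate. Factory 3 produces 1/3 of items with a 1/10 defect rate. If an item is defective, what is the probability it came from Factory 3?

Using Bayes' theorem:
P(F1) = 1/3, P(D|F1) = 1/50
P(F2) = 1/3, P(D|F2) = 1/25
P(F3) = 1/3, P(D|F3) = 1/10
P(D) = P(D|F1)P(F1) + P(D|F2)P(F2) + P(D|F3)P(F3)
     = \frac{4}{75}
P(F3|D) = P(D|F3)P(F3) / P(D)
= \frac{5}{8}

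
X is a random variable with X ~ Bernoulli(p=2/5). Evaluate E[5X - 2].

For X ~ Bernoulli(p=2/5):
E[X] = \frac{2}{5}
E[5X - 2] = 5 × E[X] - 2 = 0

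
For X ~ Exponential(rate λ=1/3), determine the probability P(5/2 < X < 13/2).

P(5/2 < X < 13/2) = ∫_{5/2}^{13/2} f(x) dx
where f(x) = \frac{e^{- \frac{x}{3}}}{3}
= - \frac{1 - e^{\frac{4}{3}}}{e^{\frac{13}{6}}}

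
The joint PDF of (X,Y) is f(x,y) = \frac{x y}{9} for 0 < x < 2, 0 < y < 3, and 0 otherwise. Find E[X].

f_X(x) = ∫_0^3 \frac{x y}{9} dy = \frac{x}{2}
E[X] = ∫_0^2 x × (\frac{x}{2}) dx = \frac{4}{3}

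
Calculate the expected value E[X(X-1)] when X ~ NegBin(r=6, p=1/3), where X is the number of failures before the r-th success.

E[X(X-1)] = E[X² - X] = E[X²] - E[X]
E[X] = 12
E[X²] = Var(X) + (E[X])² = 36 + (12)² = 180
E[X(X-1)] = 180 - 12 = 168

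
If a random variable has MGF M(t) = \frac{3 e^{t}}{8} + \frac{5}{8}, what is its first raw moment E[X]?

To find E[X], compute M^(1)(0):
M^(1)(t) = \frac{3 e^{t}}{8}
M^(1)(0) = \frac{3}{8}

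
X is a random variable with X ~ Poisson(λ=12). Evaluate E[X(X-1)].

E[X(X-1)] = E[X² - X] = E[X²] - E[X]
E[X] = 12
E[X²] = Var(X) + (E[X])² = 12 + (12)² = 156
E[X(X-1)] = 156 - 12 = 144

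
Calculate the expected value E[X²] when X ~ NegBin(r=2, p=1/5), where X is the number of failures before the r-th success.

Using the identity E[X²] = Var(X) + (E[X])²:
E[X] = 8
Var(X) = 40
E[X²] = 40 + (8)²
= 104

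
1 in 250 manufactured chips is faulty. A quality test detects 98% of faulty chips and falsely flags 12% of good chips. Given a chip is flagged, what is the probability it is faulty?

Let D = the rare event, + = positive/flagged.
P(D) = 1/250
P(+|D) = 98/100 = 49/50
P(+|D') = 12/100 = 3/25
P(+) = P(+|D)P(D) + P(+|D')P(D')
     = \frac{49}{50} × \frac{1}{250} + \frac{3}{25} × \frac{249}{250}
     = \frac{1543}{12500}
P(D|+) = P(+|D)P(D)/P(+) = \frac{49}{1543}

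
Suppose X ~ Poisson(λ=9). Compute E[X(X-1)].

E[X(X-1)] = E[X² - X] = E[X²] - E[X]
E[X] = 9
E[X²] = Var(X) + (E[X])² = 9 + (9)² = 90
E[X(X-1)] = 90 - 9 = 81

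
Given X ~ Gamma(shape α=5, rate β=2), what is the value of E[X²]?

Using the identity E[X²] = Var(X) + (E[X])²:
E[X] = \frac{5}{2}
Var(X) = \frac{5}{4}
E[X²] = \frac{5}{4} + (\frac{5}{2})²
= \frac{15}{2}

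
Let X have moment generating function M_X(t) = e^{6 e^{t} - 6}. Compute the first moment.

To find E[X], compute M^(1)(0):
M^(1)(t) = 6 e^{t} e^{6 e^{t} - 6}
M^(1)(0) = 6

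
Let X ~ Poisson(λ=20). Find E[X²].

Using the identity E[X²] = Var(X) + (E[X])²:
E[X] = 20
Var(X) = 20
E[X²] = 20 + (20)²
= 420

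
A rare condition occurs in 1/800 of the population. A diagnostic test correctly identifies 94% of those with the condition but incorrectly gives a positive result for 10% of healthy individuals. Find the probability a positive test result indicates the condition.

Let D = the rare event, + = positive/flagged.
P(D) = 1/800
P(+|D) = 94/100 = 47/50
P(+|D') = 10/100 = 1/10
P(+) = P(+|D)P(D) + P(+|D')P(D')
     = \frac{47}{50} × \frac{1}{800} + \frac{1}{10} × \frac{799}{800}
     = \frac{2021}{20000}
P(D|+) = P(+|D)P(D)/P(+) = \frac{1}{86}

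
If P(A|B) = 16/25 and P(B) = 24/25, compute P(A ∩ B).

By definition, P(A|B) = P(A ∩ B) / P(B)
So P(A ∩ B) = P(A|B) × P(B)
= 16/25 × 24/25
= 384/625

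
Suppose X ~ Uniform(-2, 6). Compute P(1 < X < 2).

P(1 < X < 2) = ∫_{1}^{2} f(x) dx
where f(x) = \frac{1}{8}
= \frac{1}{8}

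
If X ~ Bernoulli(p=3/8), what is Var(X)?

For X ~ Bernoulli(p=3/8):
Var(X) = \frac{15}{64}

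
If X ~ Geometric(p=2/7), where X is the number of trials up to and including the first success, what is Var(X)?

For X ~ Geometric(p=2/7), where X is the number of trials up to and including the first success:
Var(X) = \frac{35}{4}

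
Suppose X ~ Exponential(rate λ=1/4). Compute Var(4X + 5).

For X ~ Exponential(rate λ=1/4):
Var(X) = 16
Var(4X + 5) = (4)² × Var(X) = 16 × 16 = 256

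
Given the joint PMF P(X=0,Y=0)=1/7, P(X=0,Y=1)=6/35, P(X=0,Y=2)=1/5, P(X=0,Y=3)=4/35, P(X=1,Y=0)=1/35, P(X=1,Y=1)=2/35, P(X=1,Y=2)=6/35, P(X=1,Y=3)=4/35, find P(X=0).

P(X=0) = P(X=0,Y=0) + P(X=0,Y=1) + P(X=0,Y=2) + P(X=0,Y=3)
= 1/7 + 6/35 + 1/5 + 4/35
= 22/35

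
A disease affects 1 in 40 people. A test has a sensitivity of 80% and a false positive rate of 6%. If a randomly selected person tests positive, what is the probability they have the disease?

Let D = the rare event, + = positive/flagged.
P(D) = 1/40
P(+|D) = 80/100 = 4/5
P(+|D') = 6/100 = 3/50
P(+) = P(+|D)P(D) + P(+|D')P(D')
     = \frac{4}{5} × \frac{1}{40} + \frac{3}{50} × \frac{39}{40}
     = \frac{157}{2000}
P(D|+) = P(+|D)P(D)/P(+) = \frac{40}{157}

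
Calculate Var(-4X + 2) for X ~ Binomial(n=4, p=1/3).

For X ~ Binomial(n=4, p=1/3):
Var(X) = \frac{8}{9}
Var(-4X + 2) = (-4)² × Var(X) = 16 × \frac{8}{9} = \frac{128}{9}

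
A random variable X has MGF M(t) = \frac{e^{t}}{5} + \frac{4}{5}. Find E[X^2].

To find E[X^2], compute M^(2)(0):
M^(1)(t) = \frac{e^{t}}{5}
M^(2)(t) = \frac{e^{t}}{5}
M^(2)(0) = \frac{1}{5}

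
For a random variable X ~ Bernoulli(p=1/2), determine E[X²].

Using the identity E[X²] = Var(X) + (E[X])²:
E[X] = \frac{1}{2}
Var(X) = \frac{1}{4}
E[X²] = \frac{1}{4} + (\frac{1}{2})²
= \frac{1}{2}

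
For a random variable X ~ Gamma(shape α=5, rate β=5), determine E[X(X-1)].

E[X(X-1)] = E[X² - X] = E[X²] - E[X]
E[X] = 1
E[X²] = Var(X) + (E[X])² = \frac{1}{5} + (1)² = \frac{6}{5}
E[X(X-1)] = \frac{6}{5} - 1 = \frac{1}{5}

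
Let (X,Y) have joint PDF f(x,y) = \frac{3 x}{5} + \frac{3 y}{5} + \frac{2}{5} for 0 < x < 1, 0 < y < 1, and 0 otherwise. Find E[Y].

E[Y] = ∫_0^1 ∫_0^1 y × f(x,y) dx dy
= \frac{11}{20}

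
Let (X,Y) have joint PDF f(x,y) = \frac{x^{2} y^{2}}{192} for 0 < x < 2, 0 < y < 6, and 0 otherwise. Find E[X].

f_X(x) = ∫_0^6 \frac{x^{2} y^{2}}{192} dy = \frac{3 x^{2}}{8}
E[X] = ∫_0^2 x × (\frac{3 x^{2}}{8}) dx = \frac{3}{2}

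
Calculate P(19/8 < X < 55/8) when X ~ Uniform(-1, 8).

P(19/8 < X < 55/8) = ∫_{19/8}^{55/8} f(x) dx
where f(x) = \frac{1}{9}
= \frac{1}{2}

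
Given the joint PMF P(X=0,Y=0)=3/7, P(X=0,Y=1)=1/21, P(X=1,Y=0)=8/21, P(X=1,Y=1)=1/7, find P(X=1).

P(X=1) = P(X=1,Y=0) + P(X=1,Y=1)
= 8/21 + 1/7
= 11/21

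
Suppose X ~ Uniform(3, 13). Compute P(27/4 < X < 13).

P(27/4 < X < 13) = ∫_{27/4}^{13} f(x) dx
where f(x) = \frac{1}{10}
= \frac{5}{8}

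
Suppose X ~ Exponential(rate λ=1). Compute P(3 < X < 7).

P(3 < X < 7) = ∫_{3}^{7} f(x) dx
where f(x) = e^{- x}
= - \frac{1 - e^{4}}{e^{7}}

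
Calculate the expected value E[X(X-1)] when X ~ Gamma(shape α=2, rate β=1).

E[X(X-1)] = E[X² - X] = E[X²] - E[X]
E[X] = 2
E[X²] = Var(X) + (E[X])² = 2 + (2)² = 6
E[X(X-1)] = 6 - 2 = 4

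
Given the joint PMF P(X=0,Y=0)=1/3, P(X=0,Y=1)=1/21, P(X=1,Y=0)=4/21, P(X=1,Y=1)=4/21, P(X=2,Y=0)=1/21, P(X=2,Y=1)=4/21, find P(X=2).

P(X=2) = P(X=2,Y=0) + P(X=2,Y=1)
= 1/21 + 4/21
= 5/21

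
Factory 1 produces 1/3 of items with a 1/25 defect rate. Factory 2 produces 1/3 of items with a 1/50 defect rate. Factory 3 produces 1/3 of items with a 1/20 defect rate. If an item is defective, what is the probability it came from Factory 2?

Using Bayes' theorem:
P(F1) = 1/3, P(D|F1) = 1/25
P(F2) = 1/3, P(D|F2) = 1/50
P(F3) = 1/3, P(D|F3) = 1/20
P(D) = P(D|F1)P(F1) + P(D|F2)P(F2) + P(D|F3)P(F3)
     = \frac{11}{300}
P(F2|D) = P(D|F2)P(F2) / P(D)
= \frac{2}{11}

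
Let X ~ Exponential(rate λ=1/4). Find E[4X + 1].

For X ~ Exponential(rate λ=1/4):
E[X] = 4
E[4X + 1] = 4 × E[X] + 1 = 17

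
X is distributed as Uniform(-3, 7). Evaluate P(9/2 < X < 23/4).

P(9/2 < X < 23/4) = ∫_{9/2}^{23/4} f(x) dx
where f(x) = \frac{1}{10}
= \frac{1}{8}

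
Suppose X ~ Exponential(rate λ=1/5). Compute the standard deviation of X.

For X ~ Exponential(rate λ=1/5):
Var(X) = 25
SD(X) = √(Var(X)) = √(25) = 5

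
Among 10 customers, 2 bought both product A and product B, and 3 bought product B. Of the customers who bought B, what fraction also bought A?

P(A ∩ B) = 2/10 = 1/5
P(B) = 3/10
P(A|B) = P(A ∩ B) / P(B) = (1/5) / (3/10) = 2/3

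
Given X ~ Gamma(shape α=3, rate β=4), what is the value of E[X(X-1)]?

E[X(X-1)] = E[X² - X] = E[X²] - E[X]
E[X] = \frac{3}{4}
E[X²] = Var(X) + (E[X])² = \frac{3}{16} + (\frac{3}{4})² = \frac{3}{4}
E[X(X-1)] = \frac{3}{4} - \frac{3}{4} = 0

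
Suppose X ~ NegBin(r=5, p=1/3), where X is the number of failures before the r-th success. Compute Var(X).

For X ~ NegBin(r=5, p=1/3), where X is the number of failures before the r-th success:
Var(X) = 30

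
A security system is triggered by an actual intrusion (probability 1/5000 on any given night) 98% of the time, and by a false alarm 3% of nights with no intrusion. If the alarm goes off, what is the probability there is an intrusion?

Let D = the rare event, + = positive/flagged.
P(D) = 1/5000
P(+|D) = 98/100 = 49/50
P(+|D') = 3/100
P(+) = P(+|D)P(D) + P(+|D')P(D')
     = \frac{49}{50} × \frac{1}{5000} + \frac{3}{100} × \frac{4999}{5000}
     = \frac{3019}{100000}
P(D|+) = P(+|D)P(D)/P(+) = \frac{98}{15095}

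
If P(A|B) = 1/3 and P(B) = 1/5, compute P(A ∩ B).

By definition, P(A|B) = P(A ∩ B) / P(B)
So P(A ∩ B) = P(A|B) × P(B)
= 1/3 × 1/5
= 1/15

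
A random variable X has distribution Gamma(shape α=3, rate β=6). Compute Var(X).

For X ~ Gamma(shape α=3, rate β=6):
Var(X) = \frac{1}{12}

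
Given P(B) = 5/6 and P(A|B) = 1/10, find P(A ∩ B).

By definition, P(A|B) = P(A ∩ B) / P(B)
So P(A ∩ B) = P(A|B) × P(B)
= 1/10 × 5/6
= 1/12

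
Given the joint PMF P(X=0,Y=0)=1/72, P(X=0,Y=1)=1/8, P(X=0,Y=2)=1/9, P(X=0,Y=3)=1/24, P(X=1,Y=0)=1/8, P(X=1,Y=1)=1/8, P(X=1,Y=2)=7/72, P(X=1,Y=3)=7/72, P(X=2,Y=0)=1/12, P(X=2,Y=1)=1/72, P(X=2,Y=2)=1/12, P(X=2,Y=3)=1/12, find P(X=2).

P(X=2) = P(X=2,Y=0) + P(X=2,Y=1) + P(X=2,Y=2) + P(X=2,Y=3)
= 1/12 + 1/72 + 1/12 + 1/12
= 19/72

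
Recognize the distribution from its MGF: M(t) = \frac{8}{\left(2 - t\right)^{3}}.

The MGF M(t) = \frac{8}{\left(2 - t\right)^{3}} is the standard form for the Gamma distribution.
Comparing with the known MGF formula identifies: Gamma(shape α=3, rate β=2)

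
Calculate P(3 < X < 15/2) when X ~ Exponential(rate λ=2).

P(3 < X < 15/2) = ∫_{3}^{15/2} f(x) dx
where f(x) = 2 e^{- 2 x}
= - \frac{1 - e^{9}}{e^{15}}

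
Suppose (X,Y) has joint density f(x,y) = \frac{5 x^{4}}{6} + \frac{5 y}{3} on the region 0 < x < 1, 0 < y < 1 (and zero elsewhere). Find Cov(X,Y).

E[XY] = ∫∫ xy × f(x,y) dx dy = \frac{25}{72}
E[X] = \frac{5}{9}
E[Y] = \frac{23}{36}
Cov(X,Y) = E[XY] - E[X]E[Y] = - \frac{5}{648}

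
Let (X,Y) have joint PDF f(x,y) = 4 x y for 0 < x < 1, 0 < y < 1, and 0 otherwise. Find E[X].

f_X(x) = ∫_0^1 4 x y dy = 2 x
E[X] = ∫_0^1 x × (2 x) dx = \frac{2}{3}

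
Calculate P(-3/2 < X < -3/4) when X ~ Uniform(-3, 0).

P(-3/2 < X < -3/4) = ∫_{-3/2}^{-3/4} f(x) dx
where f(x) = \frac{1}{3}
= \frac{1}{4}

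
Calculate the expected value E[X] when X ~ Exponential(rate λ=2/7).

For X ~ Exponential(rate λ=2/7), the expected value is:
E[X] = \frac{7}{2}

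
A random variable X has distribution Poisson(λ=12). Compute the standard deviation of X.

For X ~ Poisson(λ=12):
Var(X) = 12
SD(X) = √(Var(X)) = √(12) = 2 \sqrt{3}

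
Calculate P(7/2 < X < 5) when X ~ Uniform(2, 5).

P(7/2 < X < 5) = ∫_{7/2}^{5} f(x) dx
where f(x) = \frac{1}{3}
= \frac{1}{2}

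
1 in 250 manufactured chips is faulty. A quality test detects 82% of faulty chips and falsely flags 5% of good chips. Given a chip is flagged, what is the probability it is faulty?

Let D = the rare event, + = positive/flagged.
P(D) = 1/250
P(+|D) = 82/100 = 41/50
P(+|D') = 5/100 = 1/20
P(+) = P(+|D)P(D) + P(+|D')P(D')
     = \frac{41}{50} × \frac{1}{250} + \frac{1}{20} × \frac{249}{250}
     = \frac{1327}{25000}
P(D|+) = P(+|D)P(D)/P(+) = \frac{82}{1327}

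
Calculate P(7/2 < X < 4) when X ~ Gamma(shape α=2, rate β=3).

P(7/2 < X < 4) = ∫_{7/2}^{4} f(x) dx
where f(x) = 9 x e^{- 3 x}
= - \frac{13}{e^{12}} + \frac{23}{2 e^{\frac{21}{2}}}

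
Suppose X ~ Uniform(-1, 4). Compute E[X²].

Using the identity E[X²] = Var(X) + (E[X])²:
E[X] = \frac{3}{2}
Var(X) = \frac{25}{12}
E[X²] = \frac{25}{12} + (\frac{3}{2})²
= \frac{13}{3}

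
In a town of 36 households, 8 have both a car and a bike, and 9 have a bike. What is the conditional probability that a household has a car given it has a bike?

P(A ∩ B) = 8/36 = 2/9
P(B) = 9/36 = 1/4
P(A|B) = P(A ∩ B) / P(B) = (2/9) / (1/4) = 8/9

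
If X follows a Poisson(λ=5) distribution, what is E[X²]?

Using the identity E[X²] = Var(X) + (E[X])²:
E[X] = 5
Var(X) = 5
E[X²] = 5 + (5)²
= 30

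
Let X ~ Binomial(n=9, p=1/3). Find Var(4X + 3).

For X ~ Binomial(n=9, p=1/3):
Var(X) = 2
Var(4X + 3) = (4)² × Var(X) = 16 × 2 = 32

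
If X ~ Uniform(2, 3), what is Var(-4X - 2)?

For X ~ Uniform(2, 3):
Var(X) = \frac{1}{12}
Var(-4X - 2) = (-4)² × Var(X) = 16 × \frac{1}{12} = \frac{4}{3}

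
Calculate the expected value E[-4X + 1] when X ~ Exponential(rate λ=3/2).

For X ~ Exponential(rate λ=3/2):
E[X] = \frac{2}{3}
E[-4X + 1] = -4 × E[X] + 1 = - \frac{5}{3}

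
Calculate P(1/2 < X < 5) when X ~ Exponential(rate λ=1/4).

P(1/2 < X < 5) = ∫_{1/2}^{5} f(x) dx
where f(x) = \frac{e^{- \frac{x}{4}}}{4}
= - \frac{1}{e^{\frac{5}{4}}} + e^{- \frac{1}{8}}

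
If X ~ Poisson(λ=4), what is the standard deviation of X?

For X ~ Poisson(λ=4):
Var(X) = 4
SD(X) = √(Var(X)) = √(4) = 2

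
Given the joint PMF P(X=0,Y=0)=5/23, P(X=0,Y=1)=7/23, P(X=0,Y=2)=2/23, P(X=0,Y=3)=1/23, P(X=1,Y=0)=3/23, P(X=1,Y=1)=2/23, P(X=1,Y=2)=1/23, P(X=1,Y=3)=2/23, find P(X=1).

P(X=1) = P(X=1,Y=0) + P(X=1,Y=1) + P(X=1,Y=2) + P(X=1,Y=3)
= 3/23 + 2/23 + 1/23 + 2/23
= 8/23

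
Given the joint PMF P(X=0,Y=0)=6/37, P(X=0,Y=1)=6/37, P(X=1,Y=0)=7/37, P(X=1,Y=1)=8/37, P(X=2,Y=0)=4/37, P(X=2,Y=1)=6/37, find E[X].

First find marginal of X:
P(X=0) = 12/37
P(X=1) = 15/37
P(X=2) = 10/37
E[X] = 0 × 12/37 + 1 × 15/37 + 2 × 10/37 = 35/37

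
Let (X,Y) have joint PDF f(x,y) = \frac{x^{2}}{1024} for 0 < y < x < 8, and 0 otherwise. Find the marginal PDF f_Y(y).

f_Y(y) = ∫_y^8 \frac{x^{2}}{1024} dx = \frac{1}{6} - \frac{y^{3}}{3072}
for 0 < y < 8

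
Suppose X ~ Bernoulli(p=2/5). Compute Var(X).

For X ~ Bernoulli(p=2/5):
Var(X) = \frac{6}{25}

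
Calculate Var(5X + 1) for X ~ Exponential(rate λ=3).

For X ~ Exponential(rate λ=3):
Var(X) = \frac{1}{9}
Var(5X + 1) = (5)² × Var(X) = 25 × \frac{1}{9} = \frac{25}{9}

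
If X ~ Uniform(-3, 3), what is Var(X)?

For X ~ Uniform(-3, 3):
Var(X) = 3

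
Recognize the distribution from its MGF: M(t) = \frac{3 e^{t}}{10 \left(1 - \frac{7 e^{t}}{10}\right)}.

The MGF M(t) = \frac{3 e^{t}}{10 \left(1 - \frac{7 e^{t}}{10}\right)} is the standard form for the Geometric distribution.
Comparing with the known MGF formula identifies: Geometric(p=3/10), X = trial number of first success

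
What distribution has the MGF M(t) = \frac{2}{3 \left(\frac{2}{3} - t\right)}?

The MGF M(t) = \frac{2}{3 \left(\frac{2}{3} - t\right)} is the standard form for the Exponential distribution.
Comparing with the known MGF formula identifies: Exponential(rate λ=2/3)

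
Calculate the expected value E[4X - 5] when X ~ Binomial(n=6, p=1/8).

For X ~ Binomial(n=6, p=1/8):
E[X] = \frac{3}{4}
E[4X - 5] = 4 × E[X] - 5 = -2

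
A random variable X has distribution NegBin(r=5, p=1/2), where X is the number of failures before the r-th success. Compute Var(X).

For X ~ NegBin(r=5, p=1/2), where X is the number of failures before the r-th success:
Var(X) = 10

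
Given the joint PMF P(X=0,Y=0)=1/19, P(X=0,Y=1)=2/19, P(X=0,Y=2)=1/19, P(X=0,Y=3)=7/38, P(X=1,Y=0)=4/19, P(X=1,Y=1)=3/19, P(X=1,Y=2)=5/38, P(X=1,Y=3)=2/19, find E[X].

First find marginal of X:
P(X=0) = 15/38
P(X=1) = 23/38
E[X] = 0 × 15/38 + 1 × 23/38 = 23/38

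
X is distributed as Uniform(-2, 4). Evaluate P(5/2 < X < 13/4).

P(5/2 < X < 13/4) = ∫_{5/2}^{13/4} f(x) dx
where f(x) = \frac{1}{6}
= \frac{1}{8}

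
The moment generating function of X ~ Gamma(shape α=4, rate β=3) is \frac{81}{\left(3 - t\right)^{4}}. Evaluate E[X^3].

To find E[X^3], compute M^(3)(0):
M^(1)(t) = \frac{324}{\left(3 - t\right)^{5}}
M^(2)(t) = \frac{1620}{\left(3 - t\right)^{6}}
M^(3)(t) = \frac{9720}{\left(3 - t\right)^{7}}
M^(3)(0) = \frac{40}{9}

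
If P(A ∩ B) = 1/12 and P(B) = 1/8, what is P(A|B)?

P(A|B) = P(A ∩ B) / P(B)
= (1/12) / (1/8)
= 2/3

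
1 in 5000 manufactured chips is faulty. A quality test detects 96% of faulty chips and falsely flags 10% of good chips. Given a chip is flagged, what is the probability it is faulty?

Let D = the rare event, + = positive/flagged.
P(D) = 1/5000
P(+|D) = 96/100 = 24/25
P(+|D') = 10/100 = 1/10
P(+) = P(+|D)P(D) + P(+|D')P(D')
     = \frac{24}{25} × \frac{1}{5000} + \frac{1}{10} × \frac{4999}{5000}
     = \frac{25043}{250000}
P(D|+) = P(+|D)P(D)/P(+) = \frac{48}{25043}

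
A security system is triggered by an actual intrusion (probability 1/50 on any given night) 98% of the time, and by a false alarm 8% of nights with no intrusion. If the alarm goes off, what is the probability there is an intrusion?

Let D = the rare event, + = positive/flagged.
P(D) = 1/50
P(+|D) = 98/100 = 49/50
P(+|D') = 8/100 = 2/25
P(+) = P(+|D)P(D) + P(+|D')P(D')
     = \frac{49}{50} × \frac{1}{50} + \frac{2}{25} × \frac{49}{50}
     = \frac{49}{500}
P(D|+) = P(+|D)P(D)/P(+) = \frac{1}{5}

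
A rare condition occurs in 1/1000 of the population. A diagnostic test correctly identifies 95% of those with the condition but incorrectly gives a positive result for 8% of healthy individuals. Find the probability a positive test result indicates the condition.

Let D = the rare event, + = positive/flagged.
P(D) = 1/1000
P(+|D) = 95/100 = 19/20
P(+|D') = 8/100 = 2/25
P(+) = P(+|D)P(D) + P(+|D')P(D')
     = \frac{19}{20} × \frac{1}{1000} + \frac{2}{25} × \frac{999}{1000}
     = \frac{8087}{100000}
P(D|+) = P(+|D)P(D)/P(+) = \frac{95}{8087}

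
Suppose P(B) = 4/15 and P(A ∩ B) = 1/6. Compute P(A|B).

P(A|B) = P(A ∩ B) / P(B)
= (1/6) / (4/15)
= 5/8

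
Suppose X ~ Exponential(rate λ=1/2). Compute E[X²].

Using the identity E[X²] = Var(X) + (E[X])²:
E[X] = 2
Var(X) = 4
E[X²] = 4 + (2)²
= 8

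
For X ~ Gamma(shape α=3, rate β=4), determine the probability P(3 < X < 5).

P(3 < X < 5) = ∫_{3}^{5} f(x) dx
where f(x) = 32 x^{2} e^{- 4 x}
= \frac{17 \left(-13 + 5 e^{8}\right)}{e^{20}}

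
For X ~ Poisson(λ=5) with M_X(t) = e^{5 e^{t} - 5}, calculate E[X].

To find E[X], compute M^(1)(0):
M^(1)(t) = 5 e^{t} e^{5 e^{t} - 5}
M^(1)(0) = 5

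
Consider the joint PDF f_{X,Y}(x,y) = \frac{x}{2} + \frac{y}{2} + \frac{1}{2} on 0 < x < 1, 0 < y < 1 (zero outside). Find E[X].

E[X] = ∫_0^1 ∫_0^1 x × f(x,y) dy dx
= ∫_0^1 ∫_0^1 x × (\frac{x}{2} + \frac{y}{2} + \frac{1}{2}) dy dx
= \frac{13}{24}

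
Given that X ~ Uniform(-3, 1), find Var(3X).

For X ~ Uniform(-3, 1):
Var(X) = \frac{4}{3}
Var(3X) = (3)² × Var(X) = 9 × \frac{4}{3} = 12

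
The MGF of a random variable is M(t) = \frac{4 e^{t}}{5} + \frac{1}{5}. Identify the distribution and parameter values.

The MGF M(t) = \frac{4 e^{t}}{5} + \frac{1}{5} is the standard form for the Bernoulli distribution.
Comparing with the known MGF formula identifies: Bernoulli(p=4/5)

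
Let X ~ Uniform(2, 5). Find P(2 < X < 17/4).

P(2 < X < 17/4) = ∫_{2}^{17/4} f(x) dx
where f(x) = \frac{1}{3}
= \frac{3}{4}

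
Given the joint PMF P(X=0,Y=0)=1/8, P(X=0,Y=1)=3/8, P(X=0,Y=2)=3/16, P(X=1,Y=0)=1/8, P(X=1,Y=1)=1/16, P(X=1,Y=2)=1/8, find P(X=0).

P(X=0) = P(X=0,Y=0) + P(X=0,Y=1) + P(X=0,Y=2)
= 1/8 + 3/8 + 3/16
= 11/16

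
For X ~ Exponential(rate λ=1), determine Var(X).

For X ~ Exponential(rate λ=1):
Var(X) = 1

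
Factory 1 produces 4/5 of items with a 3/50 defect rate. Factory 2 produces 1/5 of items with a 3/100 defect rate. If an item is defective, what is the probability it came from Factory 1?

Using Bayes' theorem:
P(F1) = 4/5, P(D|F1) = 3/50
P(F2) = 1/5, P(D|F2) = 3/100
P(D) = P(D|F1)P(F1) + P(D|F2)P(F2)
     = \frac{27}{500}
P(F1|D) = P(D|F1)P(F1) / P(D)
= \frac{8}{9}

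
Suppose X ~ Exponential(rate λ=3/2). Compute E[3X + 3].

For X ~ Exponential(rate λ=3/2):
E[X] = \frac{2}{3}
E[3X + 3] = 3 × E[X] + 3 = 5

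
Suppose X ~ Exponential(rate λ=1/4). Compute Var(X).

For X ~ Exponential(rate λ=1/4):
Var(X) = 16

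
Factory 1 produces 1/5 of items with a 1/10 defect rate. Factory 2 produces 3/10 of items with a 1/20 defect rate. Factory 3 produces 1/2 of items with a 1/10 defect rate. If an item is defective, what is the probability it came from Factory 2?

Using Bayes' theorem:
P(F1) = 1/5, P(D|F1) = 1/10
P(F2) = 3/10, P(D|F2) = 1/20
P(F3) = 1/2, P(D|F3) = 1/10
P(D) = P(D|F1)P(F1) + P(D|F2)P(F2) + P(D|F3)P(F3)
     = \frac{17}{200}
P(F2|D) = P(D|F2)P(F2) / P(D)
= \frac{3}{17}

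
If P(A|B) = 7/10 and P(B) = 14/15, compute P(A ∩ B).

By definition, P(A|B) = P(A ∩ B) / P(B)
So P(A ∩ B) = P(A|B) × P(B)
= 7/10 × 14/15
= 49/75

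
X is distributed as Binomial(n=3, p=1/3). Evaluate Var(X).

For X ~ Binomial(n=3, p=1/3):
Var(X) = \frac{2}{3}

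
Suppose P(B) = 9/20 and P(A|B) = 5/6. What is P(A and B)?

By definition, P(A|B) = P(A ∩ B) / P(B)
So P(A ∩ B) = P(A|B) × P(B)
= 5/6 × 9/20
= 3/8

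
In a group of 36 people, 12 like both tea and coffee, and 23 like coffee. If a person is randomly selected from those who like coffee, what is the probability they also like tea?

P(A ∩ B) = 12/36 = 1/3
P(B) = 23/36
P(A|B) = P(A ∩ B) / P(B) = (1/3) / (23/36) = 12/23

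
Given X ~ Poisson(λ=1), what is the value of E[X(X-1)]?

E[X(X-1)] = E[X² - X] = E[X²] - E[X]
E[X] = 1
E[X²] = Var(X) + (E[X])² = 1 + (1)² = 2
E[X(X-1)] = 2 - 1 = 1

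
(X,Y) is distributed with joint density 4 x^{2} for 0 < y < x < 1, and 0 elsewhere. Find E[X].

f_X(x) = ∫_0^x 4 x^{2} dy = 4 x^{3}
E[X] = ∫_0^1 x × (4 x^{3}) dx = \frac{4}{5}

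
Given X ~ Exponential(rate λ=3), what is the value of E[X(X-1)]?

E[X(X-1)] = E[X² - X] = E[X²] - E[X]
E[X] = \frac{1}{3}
E[X²] = Var(X) + (E[X])² = \frac{1}{9} + (\frac{1}{3})² = \frac{2}{9}
E[X(X-1)] = \frac{2}{9} - \frac{1}{3} = - \frac{1}{9}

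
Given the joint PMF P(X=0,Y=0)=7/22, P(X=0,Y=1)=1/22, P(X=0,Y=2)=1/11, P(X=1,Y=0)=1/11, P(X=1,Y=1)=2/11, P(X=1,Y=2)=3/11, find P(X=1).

P(X=1) = P(X=1,Y=0) + P(X=1,Y=1) + P(X=1,Y=2)
= 1/11 + 2/11 + 3/11
= 6/11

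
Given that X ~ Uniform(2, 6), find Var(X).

For X ~ Uniform(2, 6):
Var(X) = \frac{4}{3}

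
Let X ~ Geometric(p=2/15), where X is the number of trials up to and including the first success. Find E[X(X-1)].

E[X(X-1)] = E[X² - X] = E[X²] - E[X]
E[X] = \frac{15}{2}
E[X²] = Var(X) + (E[X])² = \frac{195}{4} + (\frac{15}{2})² = 105
E[X(X-1)] = 105 - \frac{15}{2} = \frac{195}{2}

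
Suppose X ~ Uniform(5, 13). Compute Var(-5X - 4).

For X ~ Uniform(5, 13):
Var(X) = \frac{16}{3}
Var(-5X - 4) = (-5)² × Var(X) = 25 × \frac{16}{3} = \frac{400}{3}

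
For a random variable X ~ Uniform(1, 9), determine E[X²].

Using the identity E[X²] = Var(X) + (E[X])²:
E[X] = 5
Var(X) = \frac{16}{3}
E[X²] = \frac{16}{3} + (5)²
= \frac{91}{3}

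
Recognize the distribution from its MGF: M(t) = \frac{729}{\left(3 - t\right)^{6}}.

The MGF M(t) = \frac{729}{\left(3 - t\right)^{6}} is the standard form for the Gamma distribution.
Comparing with the known MGF formula identifies: Gamma(shape α=6, rate β=3)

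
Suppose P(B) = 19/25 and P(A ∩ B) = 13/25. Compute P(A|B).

P(A|B) = P(A ∩ B) / P(B)
= (13/25) / (19/25)
= 13/19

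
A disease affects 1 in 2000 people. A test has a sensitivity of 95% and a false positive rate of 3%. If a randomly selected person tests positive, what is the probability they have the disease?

Let D = the rare event, + = positive/flagged.
P(D) = 1/2000
P(+|D) = 95/100 = 19/20
P(+|D') = 3/100
P(+) = P(+|D)P(D) + P(+|D')P(D')
     = \frac{19}{20} × \frac{1}{2000} + \frac{3}{100} × \frac{1999}{2000}
     = \frac{1523}{50000}
P(D|+) = P(+|D)P(D)/P(+) = \frac{95}{6092}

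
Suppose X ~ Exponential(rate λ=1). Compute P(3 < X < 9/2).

P(3 < X < 9/2) = ∫_{3}^{9/2} f(x) dx
where f(x) = e^{- x}
= - \frac{1}{e^{\frac{9}{2}}} + e^{-3}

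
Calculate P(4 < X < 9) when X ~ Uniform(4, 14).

P(4 < X < 9) = ∫_{4}^{9} f(x) dx
where f(x) = \frac{1}{10}
= \frac{1}{2}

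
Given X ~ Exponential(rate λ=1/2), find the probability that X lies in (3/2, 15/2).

P(3/2 < X < 15/2) = ∫_{3/2}^{15/2} f(x) dx
where f(x) = \frac{e^{- \frac{x}{2}}}{2}
= - \frac{1 - e^{3}}{e^{\frac{15}{4}}}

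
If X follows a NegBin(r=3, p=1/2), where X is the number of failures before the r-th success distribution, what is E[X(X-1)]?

E[X(X-1)] = E[X² - X] = E[X²] - E[X]
E[X] = 3
E[X²] = Var(X) + (E[X])² = 6 + (3)² = 15
E[X(X-1)] = 15 - 3 = 12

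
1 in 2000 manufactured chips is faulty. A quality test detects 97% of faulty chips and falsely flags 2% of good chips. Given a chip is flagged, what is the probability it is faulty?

Let D = the rare event, + = positive/flagged.
P(D) = 1/2000
P(+|D) = 97/100
P(+|D') = 2/100 = 1/50
P(+) = P(+|D)P(D) + P(+|D')P(D')
     = \frac{97}{100} × \frac{1}{2000} + \frac{1}{50} × \frac{1999}{2000}
     = \frac{819}{40000}
P(D|+) = P(+|D)P(D)/P(+) = \frac{97}{4095}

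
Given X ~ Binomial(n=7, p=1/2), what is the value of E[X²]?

Using the identity E[X²] = Var(X) + (E[X])²:
E[X] = \frac{7}{2}
Var(X) = \frac{7}{4}
E[X²] = \frac{7}{4} + (\frac{7}{2})²
= 14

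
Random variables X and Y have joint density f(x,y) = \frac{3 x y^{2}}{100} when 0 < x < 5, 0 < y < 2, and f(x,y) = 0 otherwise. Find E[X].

f_X(x) = ∫_0^2 \frac{3 x y^{2}}{100} dy = \frac{2 x}{25}
E[X] = ∫_0^5 x × (\frac{2 x}{25}) dx = \frac{10}{3}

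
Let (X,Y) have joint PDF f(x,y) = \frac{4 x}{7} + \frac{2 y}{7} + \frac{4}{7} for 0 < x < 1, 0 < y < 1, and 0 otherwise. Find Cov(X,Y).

E[XY] = ∫∫ xy × f(x,y) dx dy = \frac{2}{7}
E[X] = \frac{23}{42}
E[Y] = \frac{11}{21}
Cov(X,Y) = E[XY] - E[X]E[Y] = - \frac{1}{882}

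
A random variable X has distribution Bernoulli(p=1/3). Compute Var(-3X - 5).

For X ~ Bernoulli(p=1/3):
Var(X) = \frac{2}{9}
Var(-3X - 5) = (-3)² × Var(X) = 9 × \frac{2}{9} = 2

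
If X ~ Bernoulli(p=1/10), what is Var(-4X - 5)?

For X ~ Bernoulli(p=1/10):
Var(X) = \frac{9}{100}
Var(-4X - 5) = (-4)² × Var(X) = 16 × \frac{9}{100} = \frac{36}{25}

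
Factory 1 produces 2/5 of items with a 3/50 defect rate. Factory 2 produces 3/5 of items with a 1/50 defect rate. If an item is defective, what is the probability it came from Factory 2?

Using Bayes' theorem:
P(F1) = 2/5, P(D|F1) = 3/50
P(F2) = 3/5, P(D|F2) = 1/50
P(D) = P(D|F1)P(F1) + P(D|F2)P(F2)
     = \frac{9}{250}
P(F2|D) = P(D|F2)P(F2) / P(D)
= \frac{1}{3}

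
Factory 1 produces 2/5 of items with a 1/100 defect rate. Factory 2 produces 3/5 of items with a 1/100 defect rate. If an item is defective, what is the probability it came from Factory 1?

Using Bayes' theorem:
P(F1) = 2/5, P(D|F1) = 1/100
P(F2) = 3/5, P(D|F2) = 1/100
P(D) = P(D|F1)P(F1) + P(D|F2)P(F2)
     = \frac{1}{100}
P(F1|D) = P(D|F1)P(F1) / P(D)
= \frac{2}{5}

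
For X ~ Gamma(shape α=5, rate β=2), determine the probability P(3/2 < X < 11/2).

P(3/2 < X < 11/2) = ∫_{3/2}^{11/2} f(x) dx
where f(x) = \frac{4 x^{4} e^{- 2 x}}{3}
= \frac{-7235 + 131 e^{8}}{8 e^{11}}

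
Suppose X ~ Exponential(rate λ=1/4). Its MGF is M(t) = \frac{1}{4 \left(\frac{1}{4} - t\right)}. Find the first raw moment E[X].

To find E[X], compute M^(1)(0):
M^(1)(t) = \frac{1}{4 \left(\frac{1}{4} - t\right)^{2}}
M^(1)(0) = 4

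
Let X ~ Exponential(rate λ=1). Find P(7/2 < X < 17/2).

P(7/2 < X < 17/2) = ∫_{7/2}^{17/2} f(x) dx
where f(x) = e^{- x}
= - \frac{1 - e^{5}}{e^{\frac{17}{2}}}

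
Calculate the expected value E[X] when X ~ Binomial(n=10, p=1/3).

For X ~ Binomial(n=10, p=1/3), the expected value is:
E[X] = \frac{10}{3}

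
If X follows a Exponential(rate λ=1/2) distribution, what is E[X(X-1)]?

E[X(X-1)] = E[X² - X] = E[X²] - E[X]
E[X] = 2
E[X²] = Var(X) + (E[X])² = 4 + (2)² = 8
E[X(X-1)] = 8 - 2 = 6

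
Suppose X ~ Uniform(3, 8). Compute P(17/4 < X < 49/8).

P(17/4 < X < 49/8) = ∫_{17/4}^{49/8} f(x) dx
where f(x) = \frac{1}{5}
= \frac{3}{8}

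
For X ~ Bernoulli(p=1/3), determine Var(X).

For X ~ Bernoulli(p=1/3):
Var(X) = \frac{2}{9}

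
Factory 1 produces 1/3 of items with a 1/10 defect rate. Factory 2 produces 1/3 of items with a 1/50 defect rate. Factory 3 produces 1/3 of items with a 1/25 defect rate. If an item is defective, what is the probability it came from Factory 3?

Using Bayes' theorem:
P(F1) = 1/3, P(D|F1) = 1/10
P(F2) = 1/3, P(D|F2) = 1/50
P(F3) = 1/3, P(D|F3) = 1/25
P(D) = P(D|F1)P(F1) + P(D|F2)P(F2) + P(D|F3)P(F3)
     = \frac{4}{75}
P(F3|D) = P(D|F3)P(F3) / P(D)
= \frac{1}{4}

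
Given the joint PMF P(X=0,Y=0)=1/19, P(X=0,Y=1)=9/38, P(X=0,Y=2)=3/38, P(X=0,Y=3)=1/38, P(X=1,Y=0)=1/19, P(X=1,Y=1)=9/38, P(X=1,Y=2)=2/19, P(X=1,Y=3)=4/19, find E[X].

First find marginal of X:
P(X=0) = 15/38
P(X=1) = 23/38
E[X] = 0 × 15/38 + 1 × 23/38 = 23/38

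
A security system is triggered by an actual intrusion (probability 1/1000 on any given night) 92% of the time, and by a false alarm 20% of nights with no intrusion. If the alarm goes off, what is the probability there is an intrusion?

Let D = the rare event, + = positive/flagged.
P(D) = 1/1000
P(+|D) = 92/100 = 23/25
P(+|D') = 20/100 = 1/5
P(+) = P(+|D)P(D) + P(+|D')P(D')
     = \frac{23}{25} × \frac{1}{1000} + \frac{1}{5} × \frac{999}{1000}
     = \frac{2509}{12500}
P(D|+) = P(+|D)P(D)/P(+) = \frac{23}{5018}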